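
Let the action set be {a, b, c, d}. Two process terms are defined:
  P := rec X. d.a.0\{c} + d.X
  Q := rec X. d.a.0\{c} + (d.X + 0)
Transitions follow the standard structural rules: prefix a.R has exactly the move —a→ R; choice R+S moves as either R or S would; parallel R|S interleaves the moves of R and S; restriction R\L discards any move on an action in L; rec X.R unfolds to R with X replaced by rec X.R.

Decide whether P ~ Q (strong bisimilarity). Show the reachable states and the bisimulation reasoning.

P's transition system — 3 states:
  p0 = rec X. d.a.0\{c} + d.X :: --d--▸ p0, --d--▸ p1
  p1 = a.0\{c} :: --a--▸ p2
  p2 = 0\{c} :: ·
Q's transition system — 3 states:
  q0 = rec X. d.a.0\{c} + (d.X + 0) :: --d--▸ q0, --d--▸ q1
  q1 = a.0\{c} :: --a--▸ q2
  q2 = 0\{c} :: ·
Partition-refinement fixed point:
  B0 = {p0, q0}
  B1 = {p1, q1}
  B2 = {p2, q2}
p0 ∈ B0, q0 ∈ B0 → same block

P ~ Q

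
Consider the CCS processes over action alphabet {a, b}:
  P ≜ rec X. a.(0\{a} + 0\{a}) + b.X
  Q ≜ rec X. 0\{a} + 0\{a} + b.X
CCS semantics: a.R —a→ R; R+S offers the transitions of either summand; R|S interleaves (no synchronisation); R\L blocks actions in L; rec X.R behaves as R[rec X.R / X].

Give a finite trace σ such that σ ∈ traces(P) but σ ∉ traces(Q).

a

LTS(P): 2 reachable states
  u0 = rec X. a.(0\{a} + 0\{a}) + b.X :: =a=> u1, =b=> u0
  u1 = 0\{a} + 0\{a} :: deadlocked
LTS(Q): 1 reachable states
  v0 = rec X. 0\{a} + 0\{a} + b.X :: =b=> v0
Trace ⟨a⟩ through P, begin at {u0}:
  after a @ step 1: {u1}
  — P admits the full trace.
Trace ⟨a⟩ through Q, begin at {v0}:
  after a @ step 1: ∅ (Q stuck)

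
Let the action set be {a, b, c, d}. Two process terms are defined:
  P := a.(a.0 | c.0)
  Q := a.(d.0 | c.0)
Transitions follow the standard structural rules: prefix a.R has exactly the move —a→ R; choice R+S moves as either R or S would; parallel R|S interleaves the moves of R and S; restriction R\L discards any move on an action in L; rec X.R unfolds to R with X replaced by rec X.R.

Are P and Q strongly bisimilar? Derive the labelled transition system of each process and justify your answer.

P ≁ Q

P's transition system — 5 states:
  s0 = a.(a.0 | c.0) | ··a··> s1
  s1 = a.0 | c.0 | ··a··> s2, ··c··> s3
  s2 = 0 | c.0 | ··c··> s4
  s3 = a.0 | 0 | ··a··> s4
  s4 = 0 | 0 | stopped
Q's transition system — 5 states:
  t0 = a.(d.0 | c.0) | ··a··> t1
  t1 = d.0 | c.0 | ··c··> t2, ··d··> t3
  t2 = d.0 | 0 | ··d··> t4
  t3 = 0 | c.0 | ··c··> t4
  t4 = 0 | 0 | stopped
Partition-refinement fixed point:
  B0 = {s0}
  B1 = {s1}
  B2 = {s3}
  B3 = {s4, t4}
  B4 = {s2, t3}
  B5 = {t0}
  B6 = {t1}
  B7 = {t2}
s0 ∈ B0, t0 ∈ B5 → different blocks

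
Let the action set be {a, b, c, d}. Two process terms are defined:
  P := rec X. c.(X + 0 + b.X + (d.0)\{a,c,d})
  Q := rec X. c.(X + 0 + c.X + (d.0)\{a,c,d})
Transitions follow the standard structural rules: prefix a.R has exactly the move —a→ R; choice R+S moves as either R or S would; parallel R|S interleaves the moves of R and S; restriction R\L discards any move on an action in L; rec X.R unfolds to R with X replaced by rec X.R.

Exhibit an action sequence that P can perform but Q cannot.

LTS(P): 2 reachable states
  m0 = rec X. c.(X + 0 + b.X + (d.0)\{a,c,d}) | =c=> m1
  m1 = (rec X. c.(X + 0 + b.X + (d.0)\{a,c,d})) + 0 + b.(rec X. c.(X + 0 + b.X + (d.0)\{a,c,d})) + (d.0)\{a,c,d} | =b=> m0, =c=> m1
LTS(Q): 2 reachable states
  n0 = rec X. c.(X + 0 + c.X + (d.0)\{a,c,d}) | =c=> n1
  n1 = (rec X. c.(X + 0 + c.X + (d.0)\{a,c,d})) + 0 + c.(rec X. c.(X + 0 + c.X + (d.0)\{a,c,d})) + (d.0)\{a,c,d} | =c=> n0, =c=> n1
Trace ⟨cb⟩ through P, begin at {m0}:
  after c @ step 1: {m1}
  after b @ step 2: {m0}
  — P admits the full trace.
Trace ⟨cb⟩ through Q, begin at {n0}:
  after c @ step 1: {n1}
  after b @ step 2: ∅  — Q cannot continue

cb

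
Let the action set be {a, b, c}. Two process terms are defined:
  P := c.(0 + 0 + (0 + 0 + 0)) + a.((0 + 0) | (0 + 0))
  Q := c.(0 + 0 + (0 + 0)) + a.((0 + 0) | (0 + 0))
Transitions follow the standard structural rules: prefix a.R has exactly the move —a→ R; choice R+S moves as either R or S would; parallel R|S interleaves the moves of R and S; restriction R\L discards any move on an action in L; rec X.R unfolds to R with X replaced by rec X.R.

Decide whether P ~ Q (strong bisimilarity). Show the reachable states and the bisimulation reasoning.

Reachable graph of P (3 states):
  m0 = c.(0 + 0 + (0 + 0 + 0)) + a.((0 + 0) | (0 + 0)) :: ··a··> m1, ··c··> m2
  m1 = (0 + 0) | (0 + 0) :: stopped
  m2 = 0 + 0 + (0 + 0 + 0) :: stopped
Reachable graph of Q (3 states):
  n0 = c.(0 + 0 + (0 + 0)) + a.((0 + 0) | (0 + 0)) :: ··a··> n1, ··c··> n2
  n1 = (0 + 0) | (0 + 0) :: stopped
  n2 = 0 + 0 + (0 + 0) :: stopped
Bisimilarity quotient blocks:
  B0 = {m0, n0}
  B1 = {m1, m2, n1, n2}
m0 ∈ B0, n0 ∈ B0 → same block

bisimilar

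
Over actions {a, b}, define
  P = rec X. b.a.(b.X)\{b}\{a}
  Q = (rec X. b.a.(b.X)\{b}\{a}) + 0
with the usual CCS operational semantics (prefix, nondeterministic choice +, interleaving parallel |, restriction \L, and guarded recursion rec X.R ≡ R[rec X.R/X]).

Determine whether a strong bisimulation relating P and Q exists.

Reachable graph of P (3 states):
  s0 = rec X. b.a.(b.X)\{b}\{a} :: =b=> s1
  s1 = a.(b.(rec X. b.a.(b.X)\{b}\{a}))\{b}\{a} :: =a=> s2
  s2 = (b.(rec X. b.a.(b.X)\{b}\{a}))\{b}\{a} :: ·
Reachable graph of Q (3 states):
  t0 = (rec X. b.a.(b.X)\{b}\{a}) + 0 :: =b=> t1
  t1 = a.(b.(rec X. b.a.(b.X)\{b}\{a}))\{b}\{a} :: =a=> t2
  t2 = (b.(rec X. b.a.(b.X)\{b}\{a}))\{b}\{a} :: ·
Coarsest stable partition (strong bisimilarity classes):
  B0 = {s0, t0}
  B1 = {s1, t1}
  B2 = {s2, t2}
s0 ∈ B0, t0 ∈ B0 → same block

YES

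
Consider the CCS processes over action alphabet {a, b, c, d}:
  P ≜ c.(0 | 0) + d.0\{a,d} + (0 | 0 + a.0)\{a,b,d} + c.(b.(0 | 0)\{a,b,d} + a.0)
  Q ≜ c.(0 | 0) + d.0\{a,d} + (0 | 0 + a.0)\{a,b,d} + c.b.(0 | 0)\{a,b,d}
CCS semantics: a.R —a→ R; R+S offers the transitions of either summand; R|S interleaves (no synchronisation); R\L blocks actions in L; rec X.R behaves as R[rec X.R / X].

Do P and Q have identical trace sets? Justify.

P's transition system — 6 states:
  s0 = c.(0 | 0) + d.0\{a,d} + (0 | 0 + a.0)\{a,b,d} + c.(b.(0 | 0)\{a,b,d} + a.0) | --c--▸ s1, --c--▸ s2, --d--▸ s3
  s1 = 0 | 0 | stopped
  s2 = b.(0 | 0)\{a,b,d} + a.0 | --a--▸ s4, --b--▸ s5
  s3 = 0\{a,d} | stopped
  s4 = 0 | stopped
  s5 = (0 | 0)\{a,b,d} | stopped
Q's transition system — 5 states:
  t0 = c.(0 | 0) + d.0\{a,d} + (0 | 0 + a.0)\{a,b,d} + c.b.(0 | 0)\{a,b,d} | --c--▸ t1, --c--▸ t2, --d--▸ t3
  t1 = 0 | 0 | stopped
  t2 = b.(0 | 0)\{a,b,d} | --b--▸ t4
  t3 = 0\{a,d} | stopped
  t4 = (0 | 0)\{a,b,d} | stopped
Executing ca from P (initial set {s0}):
  after c @ step 1: {s1, s2}
  after a @ step 2: {s4}
  ✓ P
Executing ca from Q (initial set {t0}):
  after c @ step 1: {t1, t2}
  after a @ step 2: ∅ (Q stuck)

trace-distinct — witness ⟨ca⟩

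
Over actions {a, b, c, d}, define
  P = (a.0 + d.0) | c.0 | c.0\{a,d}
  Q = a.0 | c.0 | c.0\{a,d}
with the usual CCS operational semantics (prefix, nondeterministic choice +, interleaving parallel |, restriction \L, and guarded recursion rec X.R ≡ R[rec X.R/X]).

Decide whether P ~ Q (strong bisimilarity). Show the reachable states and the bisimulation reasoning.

LTS(P): 8 reachable states
  u0 = (a.0 + d.0) | c.0 | c.0\{a,d} → ··a··> u1, ··c··> u2, ··c··> u3, ··d··> u1
  u1 = 0 | c.0 | c.0\{a,d} → ··c··> u4, ··c··> u5
  u2 = (a.0 + d.0) | 0 | c.0\{a,d} → ··a··> u4, ··c··> u6, ··d··> u4
  u3 = (a.0 + d.0) | c.0 | 0\{a,d} → ··a··> u5, ··c··> u6, ··d··> u5
  u4 = 0 | 0 | c.0\{a,d} → ··c··> u7
  u5 = 0 | c.0 | 0\{a,d} → ··c··> u7
  u6 = (a.0 + d.0) | 0 | 0\{a,d} → ··a··> u7, ··d··> u7
  u7 = 0 | 0 | 0\{a,d} → stopped
LTS(Q): 8 reachable states
  v0 = a.0 | c.0 | c.0\{a,d} → ··a··> v1, ··c··> v2, ··c··> v3
  v1 = 0 | c.0 | c.0\{a,d} → ··c··> v4, ··c··> v5
  v2 = a.0 | 0 | c.0\{a,d} → ··a··> v4, ··c··> v6
  v3 = a.0 | c.0 | 0\{a,d} → ··a··> v5, ··c··> v6
  v4 = 0 | 0 | c.0\{a,d} → ··c··> v7
  v5 = 0 | c.0 | 0\{a,d} → ··c··> v7
  v6 = a.0 | 0 | 0\{a,d} → ··a··> v7
  v7 = 0 | 0 | 0\{a,d} → stopped
Coarsest stable partition (strong bisimilarity classes):
  B0 = {u0}
  B1 = {u2, u3}
  B2 = {u4, u5, v4, v5}
  B3 = {u7, v7}
  B4 = {u6}
  B5 = {u1, v1}
  B6 = {v0}
  B7 = {v2, v3}
  B8 = {v6}
u0 ∈ B0, v0 ∈ B6 → different blocks

P ≁ Q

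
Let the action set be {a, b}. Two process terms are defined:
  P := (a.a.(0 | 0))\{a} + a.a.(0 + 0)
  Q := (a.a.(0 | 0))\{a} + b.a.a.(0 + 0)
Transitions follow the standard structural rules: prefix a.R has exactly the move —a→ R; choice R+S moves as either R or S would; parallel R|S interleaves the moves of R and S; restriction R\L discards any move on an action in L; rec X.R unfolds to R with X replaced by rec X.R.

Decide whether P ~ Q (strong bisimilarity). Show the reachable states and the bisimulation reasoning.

NO

LTS(P): 3 reachable states
  u0 = (a.a.(0 | 0))\{a} + a.a.(0 + 0) | --a--▸ u1
  u1 = a.(0 + 0) | --a--▸ u2
  u2 = 0 + 0 | (no moves)
LTS(Q): 4 reachable states
  v0 = (a.a.(0 | 0))\{a} + b.a.a.(0 + 0) | --b--▸ v1
  v1 = a.a.(0 + 0) | --a--▸ v2
  v2 = a.(0 + 0) | --a--▸ v3
  v3 = 0 + 0 | (no moves)
Partition-refinement fixed point:
  B0 = {u0, v1}
  B1 = {u1, v2}
  B2 = {u2, v3}
  B3 = {v0}
u0 ∈ B0, v0 ∈ B3 → different blocks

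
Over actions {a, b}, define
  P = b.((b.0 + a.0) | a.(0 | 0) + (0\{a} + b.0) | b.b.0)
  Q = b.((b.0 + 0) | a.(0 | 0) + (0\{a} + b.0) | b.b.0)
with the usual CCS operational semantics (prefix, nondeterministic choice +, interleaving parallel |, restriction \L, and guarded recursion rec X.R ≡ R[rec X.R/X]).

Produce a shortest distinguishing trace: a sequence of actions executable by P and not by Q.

LTS(P): 10 reachable states
  m0 = b.((b.0 + a.0) | a.(0 | 0) + (0\{a} + b.0) | b.b.0) → =b=> m1
  m1 = (b.0 + a.0) | a.(0 | 0) + (0\{a} + b.0) | b.b.0 → =a=> m2, =a=> m3, =b=> m3, =b=> m4, =b=> m5
  m2 = (b.0 + a.0) | (0 | 0) → =a=> m6, =b=> m6
  m3 = 0 | a.(0 | 0) → =a=> m6
  m4 = (0\{a} + b.0) | b.0 → =b=> m7, =b=> m8
  m5 = 0 | b.b.0 → =b=> m8
  m6 = 0 | (0 | 0) → ∅
  m7 = (0\{a} + b.0) | 0 → =b=> m9
  m8 = 0 | b.0 → =b=> m9
  m9 = 0 | 0 → ∅
LTS(Q): 10 reachable states
  n0 = b.((b.0 + 0) | a.(0 | 0) + (0\{a} + b.0) | b.b.0) → =b=> n1
  n1 = (b.0 + 0) | a.(0 | 0) + (0\{a} + b.0) | b.b.0 → =a=> n2, =b=> n3, =b=> n4, =b=> n5
  n2 = (b.0 + 0) | (0 | 0) → =b=> n6
  n3 = (0\{a} + b.0) | b.0 → =b=> n7, =b=> n8
  n4 = 0 | a.(0 | 0) → =a=> n6
  n5 = 0 | b.b.0 → =b=> n8
  n6 = 0 | (0 | 0) → ∅
  n7 = (0\{a} + b.0) | 0 → =b=> n9
  n8 = 0 | b.0 → =b=> n9
  n9 = 0 | 0 → ∅
Run σ = ⟨baa⟩ on P: start {m0}
  [1] b ⇒ {m1}
  [2] a ⇒ {m2, m3}
  [3] a ⇒ {m6}
  — P admits the full trace.
Run σ = ⟨baa⟩ on Q: start {n0}
  [1] b ⇒ {n1}
  [2] a ⇒ {n2}
  [3] a ⇒ ∅  — Q cannot continue

baa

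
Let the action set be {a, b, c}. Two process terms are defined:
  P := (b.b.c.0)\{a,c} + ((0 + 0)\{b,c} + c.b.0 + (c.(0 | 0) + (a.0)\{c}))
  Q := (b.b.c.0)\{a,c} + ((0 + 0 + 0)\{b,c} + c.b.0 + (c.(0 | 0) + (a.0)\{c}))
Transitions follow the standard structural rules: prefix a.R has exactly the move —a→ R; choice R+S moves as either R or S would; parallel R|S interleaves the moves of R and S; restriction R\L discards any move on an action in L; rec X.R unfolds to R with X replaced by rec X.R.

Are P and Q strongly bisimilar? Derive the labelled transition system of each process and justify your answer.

P's transition system — 7 states:
  m0 = (b.b.c.0)\{a,c} + ((0 + 0)\{b,c} + c.b.0 + (c.(0 | 0) + (a.0)\{c})) has moves ··a··> m1, ··b··> m2, ··c··> m3, ··c··> m4
  m1 = 0\{c} has moves ·
  m2 = (b.c.0)\{a,c} has moves ··b··> m5
  m3 = 0 | 0 has moves ·
  m4 = b.0 has moves ··b··> m6
  m5 = (c.0)\{a,c} has moves ·
  m6 = 0 has moves ·
Q's transition system — 7 states:
  n0 = (b.b.c.0)\{a,c} + ((0 + 0 + 0)\{b,c} + c.b.0 + (c.(0 | 0) + (a.0)\{c})) has moves ··a··> n1, ··b··> n2, ··c··> n3, ··c··> n4
  n1 = 0\{c} has moves ·
  n2 = (b.c.0)\{a,c} has moves ··b··> n5
  n3 = 0 | 0 has moves ·
  n4 = b.0 has moves ··b··> n6
  n5 = (c.0)\{a,c} has moves ·
  n6 = 0 has moves ·
Coarsest stable partition (strong bisimilarity classes):
  B0 = {m0, n0}
  B1 = {m2, m4, n2, n4}
  B2 = {m1, m3, m5, m6, n1, n3, n5, n6}
m0 ∈ B0, n0 ∈ B0 → same block

P ~ Q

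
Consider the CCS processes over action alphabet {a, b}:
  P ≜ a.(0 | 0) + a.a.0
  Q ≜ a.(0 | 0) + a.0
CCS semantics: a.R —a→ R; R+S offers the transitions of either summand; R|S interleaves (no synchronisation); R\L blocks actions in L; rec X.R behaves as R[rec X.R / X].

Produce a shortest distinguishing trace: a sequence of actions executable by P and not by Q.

aa

LTS(P): 4 reachable states
  p0 = a.(0 | 0) + a.a.0 ⊢ -a-> p1, -a-> p2
  p1 = 0 | 0 ⊢ (no moves)
  p2 = a.0 ⊢ -a-> p3
  p3 = 0 ⊢ (no moves)
LTS(Q): 3 reachable states
  q0 = a.(0 | 0) + a.0 ⊢ -a-> q1, -a-> q2
  q1 = 0 ⊢ (no moves)
  q2 = 0 | 0 ⊢ (no moves)
Trace ⟨aa⟩ through P, begin at {p0}:
  step 1 (a): {p1, p2}
  step 2 (a): {p3}
  P completes σ.
Trace ⟨aa⟩ through Q, begin at {q0}:
  step 1 (a): {q1, q2}
  step 2 (a): no successor for Q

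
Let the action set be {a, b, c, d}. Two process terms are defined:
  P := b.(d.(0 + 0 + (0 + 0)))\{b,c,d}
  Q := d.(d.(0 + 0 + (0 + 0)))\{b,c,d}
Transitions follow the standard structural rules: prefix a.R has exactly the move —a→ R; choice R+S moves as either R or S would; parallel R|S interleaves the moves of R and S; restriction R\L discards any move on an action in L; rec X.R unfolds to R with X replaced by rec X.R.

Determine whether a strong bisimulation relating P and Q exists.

P ≁ Q

Reachable graph of P (2 states):
  u0 = b.(d.(0 + 0 + (0 + 0)))\{b,c,d} ⊢ =b=> u1
  u1 = (d.(0 + 0 + (0 + 0)))\{b,c,d} ⊢ deadlocked
Reachable graph of Q (2 states):
  v0 = d.(d.(0 + 0 + (0 + 0)))\{b,c,d} ⊢ =d=> v1
  v1 = (d.(0 + 0 + (0 + 0)))\{b,c,d} ⊢ deadlocked
Partition-refinement fixed point:
  B0 = {u0}
  B1 = {u1, v1}
  B2 = {v0}
u0 ∈ B0, v0 ∈ B2 → different blocks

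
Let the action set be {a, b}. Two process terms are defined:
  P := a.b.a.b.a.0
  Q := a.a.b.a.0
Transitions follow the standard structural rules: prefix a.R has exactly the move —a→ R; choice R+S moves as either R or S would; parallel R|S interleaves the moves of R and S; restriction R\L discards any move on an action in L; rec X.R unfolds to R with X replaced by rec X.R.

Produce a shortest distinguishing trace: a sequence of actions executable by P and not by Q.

P's transition system — 6 states:
  u0 = a.b.a.b.a.0 ⊢ —a→ u1
  u1 = b.a.b.a.0 ⊢ —b→ u2
  u2 = a.b.a.0 ⊢ —a→ u3
  u3 = b.a.0 ⊢ —b→ u4
  u4 = a.0 ⊢ —a→ u5
  u5 = 0 ⊢ deadlocked
Q's transition system — 5 states:
  v0 = a.a.b.a.0 ⊢ —a→ v1
  v1 = a.b.a.0 ⊢ —a→ v2
  v2 = b.a.0 ⊢ —b→ v3
  v3 = a.0 ⊢ —a→ v4
  v4 = 0 ⊢ deadlocked
Trace ⟨ab⟩ through P, begin at {u0}:
  after a @ step 1: {u1}
  after b @ step 2: {u2}
  — P admits the full trace.
Trace ⟨ab⟩ through Q, begin at {v0}:
  after a @ step 1: {v1}
  after b @ step 2: ∅  — Q cannot continue

ab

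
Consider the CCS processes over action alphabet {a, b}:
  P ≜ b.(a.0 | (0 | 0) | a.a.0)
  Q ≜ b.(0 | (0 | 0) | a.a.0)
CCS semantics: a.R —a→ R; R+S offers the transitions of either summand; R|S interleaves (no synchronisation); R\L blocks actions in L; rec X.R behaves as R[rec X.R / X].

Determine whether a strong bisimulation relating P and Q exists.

LTS(P): 7 reachable states
  s0 = b.(a.0 | (0 | 0) | a.a.0) has moves —b→ s1
  s1 = a.0 | (0 | 0) | a.a.0 has moves —a→ s2, —a→ s3
  s2 = 0 | (0 | 0) | a.a.0 has moves —a→ s4
  s3 = a.0 | (0 | 0) | a.0 has moves —a→ s4, —a→ s5
  s4 = 0 | (0 | 0) | a.0 has moves —a→ s6
  s5 = a.0 | (0 | 0) | 0 has moves —a→ s6
  s6 = 0 | (0 | 0) | 0 has moves deadlocked
LTS(Q): 4 reachable states
  t0 = b.(0 | (0 | 0) | a.a.0) has moves —b→ t1
  t1 = 0 | (0 | 0) | a.a.0 has moves —a→ t2
  t2 = 0 | (0 | 0) | a.0 has moves —a→ t3
  t3 = 0 | (0 | 0) | 0 has moves deadlocked
Coarsest stable partition (strong bisimilarity classes):
  B0 = {s0}
  B1 = {s1}
  B2 = {s2, s3, t1}
  B3 = {s4, s5, t2}
  B4 = {s6, t3}
  B5 = {t0}
s0 ∈ B0, t0 ∈ B5 → different blocks

NO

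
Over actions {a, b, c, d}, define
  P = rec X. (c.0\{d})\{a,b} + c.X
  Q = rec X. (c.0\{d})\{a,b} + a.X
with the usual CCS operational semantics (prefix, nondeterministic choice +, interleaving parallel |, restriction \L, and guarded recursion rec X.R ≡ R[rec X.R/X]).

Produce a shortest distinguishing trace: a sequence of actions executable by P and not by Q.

cc

Reachable graph of P (2 states):
  u0 = rec X. (c.0\{d})\{a,b} + c.X :: =c=> u0, =c=> u1
  u1 = 0\{d}\{a,b} :: ∅
Reachable graph of Q (2 states):
  v0 = rec X. (c.0\{d})\{a,b} + a.X :: =a=> v0, =c=> v1
  v1 = 0\{d}\{a,b} :: ∅
Run σ = ⟨cc⟩ on P: start {u0}
  after c @ step 1: {u0, u1}
  after c @ step 2: {u0, u1}
  — P admits the full trace.
Run σ = ⟨cc⟩ on Q: start {v0}
  after c @ step 1: {v1}
  after c @ step 2: ∅  — Q cannot continue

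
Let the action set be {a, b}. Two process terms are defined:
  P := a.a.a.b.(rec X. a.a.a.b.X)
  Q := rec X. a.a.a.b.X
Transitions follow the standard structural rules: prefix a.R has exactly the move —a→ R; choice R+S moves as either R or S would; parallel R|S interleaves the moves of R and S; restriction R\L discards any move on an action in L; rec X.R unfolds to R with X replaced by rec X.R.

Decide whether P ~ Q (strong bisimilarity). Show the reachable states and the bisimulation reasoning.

LTS(P): 5 reachable states
  u0 = a.a.a.b.(rec X. a.a.a.b.X) :: --a--▸ u1
  u1 = a.a.b.(rec X. a.a.a.b.X) :: --a--▸ u2
  u2 = a.b.(rec X. a.a.a.b.X) :: --a--▸ u3
  u3 = b.(rec X. a.a.a.b.X) :: --b--▸ u4
  u4 = rec X. a.a.a.b.X :: --a--▸ u1
LTS(Q): 4 reachable states
  v0 = rec X. a.a.a.b.X :: --a--▸ v1
  v1 = a.a.b.(rec X. a.a.a.b.X) :: --a--▸ v2
  v2 = a.b.(rec X. a.a.a.b.X) :: --a--▸ v3
  v3 = b.(rec X. a.a.a.b.X) :: --b--▸ v0
Partition-refinement fixed point:
  B0 = {u0, u4, v0}
  B1 = {u1, v1}
  B2 = {u2, v2}
  B3 = {u3, v3}
u0 ∈ B0, v0 ∈ B0 → same block

P ~ Q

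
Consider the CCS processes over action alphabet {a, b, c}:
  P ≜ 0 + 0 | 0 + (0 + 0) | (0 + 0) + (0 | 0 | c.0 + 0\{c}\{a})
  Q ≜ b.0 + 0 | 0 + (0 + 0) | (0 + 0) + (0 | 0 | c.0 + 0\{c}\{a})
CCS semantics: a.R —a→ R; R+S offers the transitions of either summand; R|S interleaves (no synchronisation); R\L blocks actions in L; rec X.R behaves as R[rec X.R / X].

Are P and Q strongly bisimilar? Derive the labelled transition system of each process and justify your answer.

not bisimilar

LTS(P): 2 reachable states
  u0 = 0 + 0 | 0 + (0 + 0) | (0 + 0) + (0 | 0 | c.0 + 0\{c}\{a}) → -c-> u1
  u1 = 0 | 0 | 0 → ·
LTS(Q): 3 reachable states
  v0 = b.0 + 0 | 0 + (0 + 0) | (0 + 0) + (0 | 0 | c.0 + 0\{c}\{a}) → -b-> v1, -c-> v2
  v1 = 0 → ·
  v2 = 0 | 0 | 0 → ·
Partition-refinement fixed point:
  B0 = {u0}
  B1 = {u1, v1, v2}
  B2 = {v0}
u0 ∈ B0, v0 ∈ B2 → different blocks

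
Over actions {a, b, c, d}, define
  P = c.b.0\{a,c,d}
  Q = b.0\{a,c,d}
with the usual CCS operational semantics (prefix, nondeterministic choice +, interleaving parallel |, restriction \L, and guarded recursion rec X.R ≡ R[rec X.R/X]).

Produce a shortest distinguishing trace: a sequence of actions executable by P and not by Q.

c

P's transition system — 3 states:
  u0 = c.b.0\{a,c,d} ⊢ —c→ u1
  u1 = b.0\{a,c,d} ⊢ —b→ u2
  u2 = 0\{a,c,d} ⊢ deadlocked
Q's transition system — 2 states:
  v0 = b.0\{a,c,d} ⊢ —b→ v1
  v1 = 0\{a,c,d} ⊢ deadlocked
Run σ = ⟨c⟩ on P: start {u0}
  step 1 (c): {u1}
  — P admits the full trace.
Run σ = ⟨c⟩ on Q: start {v0}
  step 1 (c): ∅  — Q cannot continue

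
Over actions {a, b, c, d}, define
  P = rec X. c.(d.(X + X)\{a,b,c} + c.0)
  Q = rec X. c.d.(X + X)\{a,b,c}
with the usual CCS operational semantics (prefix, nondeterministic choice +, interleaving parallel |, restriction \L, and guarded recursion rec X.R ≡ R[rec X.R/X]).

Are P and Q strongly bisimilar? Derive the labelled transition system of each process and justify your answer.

Reachable graph of P (4 states):
  s0 = rec X. c.(d.(X + X)\{a,b,c} + c.0) → -c-> s1
  s1 = d.((rec X. c.(d.(X + X)\{a,b,c} + c.0)) + (rec X. c.(d.(X + X)\{a,b,c} + c.0)))\{a,b,c} + c.0 → -c-> s2, -d-> s3
  s2 = 0 → ∅
  s3 = ((rec X. c.(d.(X + X)\{a,b,c} + c.0)) + (rec X. c.(d.(X + X)\{a,b,c} + c.0)))\{a,b,c} → ∅
Reachable graph of Q (3 states):
  t0 = rec X. c.d.(X + X)\{a,b,c} → -c-> t1
  t1 = d.((rec X. c.d.(X + X)\{a,b,c}) + (rec X. c.d.(X + X)\{a,b,c}))\{a,b,c} → -d-> t2
  t2 = ((rec X. c.d.(X + X)\{a,b,c}) + (rec X. c.d.(X + X)\{a,b,c}))\{a,b,c} → ∅
Partition-refinement fixed point:
  B0 = {s0}
  B1 = {s1}
  B2 = {s2, s3, t2}
  B3 = {t0}
  B4 = {t1}
s0 ∈ B0, t0 ∈ B3 → different blocks

P ≁ Q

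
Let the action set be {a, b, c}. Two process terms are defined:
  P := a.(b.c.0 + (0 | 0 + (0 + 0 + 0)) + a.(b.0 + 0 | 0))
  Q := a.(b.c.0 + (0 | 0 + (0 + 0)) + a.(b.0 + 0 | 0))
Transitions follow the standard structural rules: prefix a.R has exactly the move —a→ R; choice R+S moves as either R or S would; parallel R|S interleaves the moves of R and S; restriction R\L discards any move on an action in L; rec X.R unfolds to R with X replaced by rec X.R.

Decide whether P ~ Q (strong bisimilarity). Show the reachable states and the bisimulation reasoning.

YES

LTS(P): 5 reachable states
  u0 = a.(b.c.0 + (0 | 0 + (0 + 0 + 0)) + a.(b.0 + 0 | 0)) has moves --a--▸ u1
  u1 = b.c.0 + (0 | 0 + (0 + 0 + 0)) + a.(b.0 + 0 | 0) has moves --a--▸ u2, --b--▸ u3
  u2 = b.0 + 0 | 0 has moves --b--▸ u4
  u3 = c.0 has moves --c--▸ u4
  u4 = 0 has moves deadlocked
LTS(Q): 5 reachable states
  v0 = a.(b.c.0 + (0 | 0 + (0 + 0)) + a.(b.0 + 0 | 0)) has moves --a--▸ v1
  v1 = b.c.0 + (0 | 0 + (0 + 0)) + a.(b.0 + 0 | 0) has moves --a--▸ v2, --b--▸ v3
  v2 = b.0 + 0 | 0 has moves --b--▸ v4
  v3 = c.0 has moves --c--▸ v4
  v4 = 0 has moves deadlocked
Coarsest stable partition (strong bisimilarity classes):
  B0 = {u0, v0}
  B1 = {u1, v1}
  B2 = {u2, v2}
  B3 = {u4, v4}
  B4 = {u3, v3}
u0 ∈ B0, v0 ∈ B0 → same block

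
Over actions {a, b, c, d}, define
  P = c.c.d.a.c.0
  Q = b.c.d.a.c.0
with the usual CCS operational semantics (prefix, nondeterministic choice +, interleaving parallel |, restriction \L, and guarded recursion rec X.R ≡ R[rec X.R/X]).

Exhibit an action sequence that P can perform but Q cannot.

c

LTS(P): 6 reachable states
  s0 = c.c.d.a.c.0 ⊢ --c--▸ s1
  s1 = c.d.a.c.0 ⊢ --c--▸ s2
  s2 = d.a.c.0 ⊢ --d--▸ s3
  s3 = a.c.0 ⊢ --a--▸ s4
  s4 = c.0 ⊢ --c--▸ s5
  s5 = 0 ⊢ deadlocked
LTS(Q): 6 reachable states
  t0 = b.c.d.a.c.0 ⊢ --b--▸ t1
  t1 = c.d.a.c.0 ⊢ --c--▸ t2
  t2 = d.a.c.0 ⊢ --d--▸ t3
  t3 = a.c.0 ⊢ --a--▸ t4
  t4 = c.0 ⊢ --c--▸ t5
  t5 = 0 ⊢ deadlocked
Executing c from P (initial set {s0}):
  [1] c ⇒ {s1}
  — P admits the full trace.
Executing c from Q (initial set {t0}):
  [1] c ⇒ ∅ (Q stuck)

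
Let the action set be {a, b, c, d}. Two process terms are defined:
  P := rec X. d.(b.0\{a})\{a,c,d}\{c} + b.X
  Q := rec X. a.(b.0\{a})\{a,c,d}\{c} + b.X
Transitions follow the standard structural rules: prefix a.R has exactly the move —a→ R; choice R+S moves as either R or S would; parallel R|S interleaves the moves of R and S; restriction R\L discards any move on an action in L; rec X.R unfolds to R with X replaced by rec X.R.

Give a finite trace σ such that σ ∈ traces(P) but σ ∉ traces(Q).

P's transition system — 3 states:
  s0 = rec X. d.(b.0\{a})\{a,c,d}\{c} + b.X | —b→ s0, —d→ s1
  s1 = (b.0\{a})\{a,c,d}\{c} | —b→ s2
  s2 = 0\{a}\{a,c,d}\{c} | (no moves)
Q's transition system — 3 states:
  t0 = rec X. a.(b.0\{a})\{a,c,d}\{c} + b.X | —a→ t1, —b→ t0
  t1 = (b.0\{a})\{a,c,d}\{c} | —b→ t2
  t2 = 0\{a}\{a,c,d}\{c} | (no moves)
Run σ = ⟨d⟩ on P: start {s0}
  after d @ step 1: {s1}
  P completes σ.
Run σ = ⟨d⟩ on Q: start {t0}
  after d @ step 1: ∅ (Q stuck)

d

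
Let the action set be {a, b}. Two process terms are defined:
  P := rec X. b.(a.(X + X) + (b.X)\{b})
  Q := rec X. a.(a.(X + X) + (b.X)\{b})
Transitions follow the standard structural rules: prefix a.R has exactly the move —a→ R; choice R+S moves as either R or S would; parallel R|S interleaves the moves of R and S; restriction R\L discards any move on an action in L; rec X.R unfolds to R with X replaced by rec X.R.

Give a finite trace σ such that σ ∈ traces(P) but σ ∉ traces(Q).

b

Reachable graph of P (3 states):
  s0 = rec X. b.(a.(X + X) + (b.X)\{b}) → -b-> s1
  s1 = a.((rec X. b.(a.(X + X) + (b.X)\{b})) + (rec X. b.(a.(X + X) + (b.X)\{b}))) + (b.(rec X. b.(a.(X + X) + (b.X)\{b})))\{b} → -a-> s2
  s2 = (rec X. b.(a.(X + X) + (b.X)\{b})) + (rec X. b.(a.(X + X) + (b.X)\{b})) → -b-> s1
Reachable graph of Q (3 states):
  t0 = rec X. a.(a.(X + X) + (b.X)\{b}) → -a-> t1
  t1 = a.((rec X. a.(a.(X + X) + (b.X)\{b})) + (rec X. a.(a.(X + X) + (b.X)\{b}))) + (b.(rec X. a.(a.(X + X) + (b.X)\{b})))\{b} → -a-> t2
  t2 = (rec X. a.(a.(X + X) + (b.X)\{b})) + (rec X. a.(a.(X + X) + (b.X)\{b})) → -a-> t1
Trace ⟨b⟩ through P, begin at {s0}:
  [1] b ⇒ {s1}
  ✓ P
Trace ⟨b⟩ through Q, begin at {t0}:
  [1] b ⇒ ∅  — Q cannot continue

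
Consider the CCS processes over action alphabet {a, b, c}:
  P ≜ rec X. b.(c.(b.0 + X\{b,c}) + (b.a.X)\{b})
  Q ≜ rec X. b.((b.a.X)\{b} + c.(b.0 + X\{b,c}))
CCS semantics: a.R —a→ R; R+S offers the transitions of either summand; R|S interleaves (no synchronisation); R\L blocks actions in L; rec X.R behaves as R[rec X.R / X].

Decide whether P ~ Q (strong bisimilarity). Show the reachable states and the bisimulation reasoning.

P ~ Q

P's transition system — 4 states:
  s0 = rec X. b.(c.(b.0 + X\{b,c}) + (b.a.X)\{b}) | --b--▸ s1
  s1 = c.(b.0 + (rec X. b.(c.(b.0 + X\{b,c}) + (b.a.X)\{b}))\{b,c}) + (b.a.(rec X. b.(c.(b.0 + X\{b,c}) + (b.a.X)\{b})))\{b} | --c--▸ s2
  s2 = b.0 + (rec X. b.(c.(b.0 + X\{b,c}) + (b.a.X)\{b}))\{b,c} | --b--▸ s3
  s3 = 0 | (no moves)
Q's transition system — 4 states:
  t0 = rec X. b.((b.a.X)\{b} + c.(b.0 + X\{b,c})) | --b--▸ t1
  t1 = (b.a.(rec X. b.((b.a.X)\{b} + c.(b.0 + X\{b,c}))))\{b} + c.(b.0 + (rec X. b.((b.a.X)\{b} + c.(b.0 + X\{b,c})))\{b,c}) | --c--▸ t2
  t2 = b.0 + (rec X. b.((b.a.X)\{b} + c.(b.0 + X\{b,c})))\{b,c} | --b--▸ t3
  t3 = 0 | (no moves)
Bisimilarity quotient blocks:
  B0 = {s0, t0}
  B1 = {s1, t1}
  B2 = {s2, t2}
  B3 = {s3, t3}
s0 ∈ B0, t0 ∈ B0 → same block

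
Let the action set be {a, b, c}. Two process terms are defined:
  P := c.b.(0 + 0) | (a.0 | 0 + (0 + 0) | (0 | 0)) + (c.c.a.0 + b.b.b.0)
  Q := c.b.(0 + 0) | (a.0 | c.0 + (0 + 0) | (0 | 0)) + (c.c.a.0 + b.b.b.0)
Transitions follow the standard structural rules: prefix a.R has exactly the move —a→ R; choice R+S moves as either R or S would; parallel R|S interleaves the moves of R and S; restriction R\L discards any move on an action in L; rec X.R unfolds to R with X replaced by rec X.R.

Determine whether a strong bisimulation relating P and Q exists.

not bisimilar

LTS(P): 11 reachable states
  m0 = c.b.(0 + 0) | (a.0 | 0 + (0 + 0) | (0 | 0)) + (c.c.a.0 + b.b.b.0) ⊢ ··a··> m1, ··b··> m2, ··c··> m3, ··c··> m4
  m1 = c.b.(0 + 0) | (0 | 0) ⊢ ··c··> m5
  m2 = b.b.0 ⊢ ··b··> m6
  m3 = b.(0 + 0) | (a.0 | 0 + (0 + 0) | (0 | 0)) ⊢ ··a··> m5, ··b··> m7
  m4 = c.a.0 ⊢ ··c··> m8
  m5 = b.(0 + 0) | (0 | 0) ⊢ ··b··> m9
  m6 = b.0 ⊢ ··b··> m10
  m7 = (0 + 0) | (a.0 | 0 + (0 + 0) | (0 | 0)) ⊢ ··a··> m9
  m8 = a.0 ⊢ ··a··> m10
  m9 = (0 + 0) | (0 | 0) ⊢ (no moves)
  m10 = 0 ⊢ (no moves)
LTS(Q): 17 reachable states
  n0 = c.b.(0 + 0) | (a.0 | c.0 + (0 + 0) | (0 | 0)) + (c.c.a.0 + b.b.b.0) ⊢ ··a··> n1, ··b··> n2, ··c··> n3, ··c··> n4, ··c··> n5
  n1 = c.b.(0 + 0) | (0 | c.0) ⊢ ··c··> n6, ··c··> n7
  n2 = b.b.0 ⊢ ··b··> n8
  n3 = b.(0 + 0) | (a.0 | c.0 + (0 + 0) | (0 | 0)) ⊢ ··a··> n6, ··b··> n9, ··c··> n10
  n4 = c.a.0 ⊢ ··c··> n11
  n5 = c.b.(0 + 0) | (a.0 | 0) ⊢ ··a··> n7, ··c··> n10
  n6 = b.(0 + 0) | (0 | c.0) ⊢ ··b··> n12, ··c··> n13
  n7 = c.b.(0 + 0) | (0 | 0) ⊢ ··c··> n13
  n8 = b.0 ⊢ ··b··> n14
  n9 = (0 + 0) | (a.0 | c.0 + (0 + 0) | (0 | 0)) ⊢ ··a··> n12, ··c··> n15
  n10 = b.(0 + 0) | (a.0 | 0) ⊢ ··a··> n13, ··b··> n15
  n11 = a.0 ⊢ ··a··> n14
  n12 = (0 + 0) | (0 | c.0) ⊢ ··c··> n16
  n13 = b.(0 + 0) | (0 | 0) ⊢ ··b··> n16
  n14 = 0 ⊢ (no moves)
  n15 = (0 + 0) | (a.0 | 0) ⊢ ··a··> n16
  n16 = (0 + 0) | (0 | 0) ⊢ (no moves)
Partition-refinement fixed point:
  B0 = {m0}
  B1 = {m2, n2}
  B2 = {m5, m6, n13, n8}
  B3 = {m10, m9, n14, n16}
  B4 = {m4, n4}
  B5 = {m7, m8, n11, n15}
  B6 = {m1, n7}
  B7 = {m3, n10}
  B8 = {n0}
  B9 = {n1}
  B10 = {n6}
  B11 = {n12}
  B12 = {n3}
  B13 = {n9}
  B14 = {n5}
m0 ∈ B0, n0 ∈ B8 → different blocks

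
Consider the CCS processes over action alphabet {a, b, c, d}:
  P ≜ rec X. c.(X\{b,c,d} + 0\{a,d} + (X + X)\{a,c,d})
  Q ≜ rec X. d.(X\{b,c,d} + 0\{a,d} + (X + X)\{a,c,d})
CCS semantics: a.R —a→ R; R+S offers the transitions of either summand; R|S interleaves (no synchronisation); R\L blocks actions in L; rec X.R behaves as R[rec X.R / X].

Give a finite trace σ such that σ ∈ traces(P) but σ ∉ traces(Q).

c

LTS(P): 2 reachable states
  p0 = rec X. c.(X\{b,c,d} + 0\{a,d} + (X + X)\{a,c,d}) :: =c=> p1
  p1 = (rec X. c.(X\{b,c,d} + 0\{a,d} + (X + X)\{a,c,d}))\{b,c,d} + 0\{a,d} + ((rec X. c.(X\{b,c,d} + 0\{a,d} + (X + X)\{a,c,d})) + (rec X. c.(X\{b,c,d} + 0\{a,d} + (X + X)\{a,c,d})))\{a,c,d} :: deadlocked
LTS(Q): 2 reachable states
  q0 = rec X. d.(X\{b,c,d} + 0\{a,d} + (X + X)\{a,c,d}) :: =d=> q1
  q1 = (rec X. d.(X\{b,c,d} + 0\{a,d} + (X + X)\{a,c,d}))\{b,c,d} + 0\{a,d} + ((rec X. d.(X\{b,c,d} + 0\{a,d} + (X + X)\{a,c,d})) + (rec X. d.(X\{b,c,d} + 0\{a,d} + (X + X)\{a,c,d})))\{a,c,d} :: deadlocked
Executing c from P (initial set {p0}):
  after c @ step 1: {p1}
  P completes σ.
Executing c from Q (initial set {q0}):
  after c @ step 1: ∅  — Q cannot continue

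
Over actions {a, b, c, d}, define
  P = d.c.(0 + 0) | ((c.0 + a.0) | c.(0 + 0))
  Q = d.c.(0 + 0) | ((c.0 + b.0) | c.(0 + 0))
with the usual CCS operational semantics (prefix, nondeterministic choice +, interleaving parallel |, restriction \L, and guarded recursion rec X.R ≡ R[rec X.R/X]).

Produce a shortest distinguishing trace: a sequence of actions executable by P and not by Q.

Reachable graph of P (12 states):
  u0 = d.c.(0 + 0) | ((c.0 + a.0) | c.(0 + 0)) ⊢ -a-> u1, -c-> u1, -c-> u2, -d-> u3
  u1 = d.c.(0 + 0) | (0 | c.(0 + 0)) ⊢ -c-> u4, -d-> u5
  u2 = d.c.(0 + 0) | ((c.0 + a.0) | (0 + 0)) ⊢ -a-> u4, -c-> u4, -d-> u6
  u3 = c.(0 + 0) | ((c.0 + a.0) | c.(0 + 0)) ⊢ -a-> u5, -c-> u5, -c-> u6, -c-> u7
  u4 = d.c.(0 + 0) | (0 | (0 + 0)) ⊢ -d-> u8
  u5 = c.(0 + 0) | (0 | c.(0 + 0)) ⊢ -c-> u8, -c-> u9
  u6 = c.(0 + 0) | ((c.0 + a.0) | (0 + 0)) ⊢ -a-> u8, -c-> u10, -c-> u8
  u7 = (0 + 0) | ((c.0 + a.0) | c.(0 + 0)) ⊢ -a-> u9, -c-> u10, -c-> u9
  u8 = c.(0 + 0) | (0 | (0 + 0)) ⊢ -c-> u11
  u9 = (0 + 0) | (0 | c.(0 + 0)) ⊢ -c-> u11
  u10 = (0 + 0) | ((c.0 + a.0) | (0 + 0)) ⊢ -a-> u11, -c-> u11
  u11 = (0 + 0) | (0 | (0 + 0)) ⊢ ∅
Reachable graph of Q (12 states):
  v0 = d.c.(0 + 0) | ((c.0 + b.0) | c.(0 + 0)) ⊢ -b-> v1, -c-> v1, -c-> v2, -d-> v3
  v1 = d.c.(0 + 0) | (0 | c.(0 + 0)) ⊢ -c-> v4, -d-> v5
  v2 = d.c.(0 + 0) | ((c.0 + b.0) | (0 + 0)) ⊢ -b-> v4, -c-> v4, -d-> v6
  v3 = c.(0 + 0) | ((c.0 + b.0) | c.(0 + 0)) ⊢ -b-> v5, -c-> v5, -c-> v6, -c-> v7
  v4 = d.c.(0 + 0) | (0 | (0 + 0)) ⊢ -d-> v8
  v5 = c.(0 + 0) | (0 | c.(0 + 0)) ⊢ -c-> v8, -c-> v9
  v6 = c.(0 + 0) | ((c.0 + b.0) | (0 + 0)) ⊢ -b-> v8, -c-> v10, -c-> v8
  v7 = (0 + 0) | ((c.0 + b.0) | c.(0 + 0)) ⊢ -b-> v9, -c-> v10, -c-> v9
  v8 = c.(0 + 0) | (0 | (0 + 0)) ⊢ -c-> v11
  v9 = (0 + 0) | (0 | c.(0 + 0)) ⊢ -c-> v11
  v10 = (0 + 0) | ((c.0 + b.0) | (0 + 0)) ⊢ -b-> v11, -c-> v11
  v11 = (0 + 0) | (0 | (0 + 0)) ⊢ ∅
Executing a from P (initial set {u0}):
  after a @ step 1: {u1}
  — P admits the full trace.
Executing a from Q (initial set {v0}):
  after a @ step 1: no successor for Q

a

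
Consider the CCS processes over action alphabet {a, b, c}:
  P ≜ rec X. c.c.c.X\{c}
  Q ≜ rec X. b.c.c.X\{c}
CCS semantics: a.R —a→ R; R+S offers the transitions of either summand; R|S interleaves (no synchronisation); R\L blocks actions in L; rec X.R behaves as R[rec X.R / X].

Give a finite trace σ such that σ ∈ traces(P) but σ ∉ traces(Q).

c

LTS(P): 4 reachable states
  u0 = rec X. c.c.c.X\{c} :: =c=> u1
  u1 = c.c.(rec X. c.c.c.X\{c})\{c} :: =c=> u2
  u2 = c.(rec X. c.c.c.X\{c})\{c} :: =c=> u3
  u3 = (rec X. c.c.c.X\{c})\{c} :: stopped
LTS(Q): 5 reachable states
  v0 = rec X. b.c.c.X\{c} :: =b=> v1
  v1 = c.c.(rec X. b.c.c.X\{c})\{c} :: =c=> v2
  v2 = c.(rec X. b.c.c.X\{c})\{c} :: =c=> v3
  v3 = (rec X. b.c.c.X\{c})\{c} :: =b=> v4
  v4 = (c.c.(rec X. b.c.c.X\{c})\{c})\{c} :: stopped
Trace ⟨c⟩ through P, begin at {u0}:
  after c @ step 1: {u1}
  ✓ P
Trace ⟨c⟩ through Q, begin at {v0}:
  after c @ step 1: ∅  — Q cannot continue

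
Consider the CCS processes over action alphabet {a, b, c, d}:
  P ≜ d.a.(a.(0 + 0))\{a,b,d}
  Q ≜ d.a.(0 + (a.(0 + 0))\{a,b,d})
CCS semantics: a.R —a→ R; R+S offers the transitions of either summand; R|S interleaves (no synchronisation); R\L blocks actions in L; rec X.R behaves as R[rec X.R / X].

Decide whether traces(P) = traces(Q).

LTS(P): 3 reachable states
  s0 = d.a.(a.(0 + 0))\{a,b,d} | -d-> s1
  s1 = a.(a.(0 + 0))\{a,b,d} | -a-> s2
  s2 = (a.(0 + 0))\{a,b,d} | (no moves)
LTS(Q): 3 reachable states
  t0 = d.a.(0 + (a.(0 + 0))\{a,b,d}) | -d-> t1
  t1 = a.(0 + (a.(0 + 0))\{a,b,d}) | -a-> t2
  t2 = 0 + (a.(0 + 0))\{a,b,d} | (no moves)
Bisimilarity quotient blocks:
  B0 = {s0, t0}
  B1 = {s1, t1}
  B2 = {s2, t2}
s0 ∈ B0, t0 ∈ B0 → same block
Bisimilar ⇒ trace-equivalent.

traces(P) = traces(Q)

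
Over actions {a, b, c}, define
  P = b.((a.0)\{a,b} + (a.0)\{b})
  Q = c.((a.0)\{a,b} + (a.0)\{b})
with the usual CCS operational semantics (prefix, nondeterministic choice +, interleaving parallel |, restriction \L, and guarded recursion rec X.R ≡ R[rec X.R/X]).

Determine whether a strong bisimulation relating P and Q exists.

Reachable graph of P (3 states):
  p0 = b.((a.0)\{a,b} + (a.0)\{b}) ⊢ --b--▸ p1
  p1 = (a.0)\{a,b} + (a.0)\{b} ⊢ --a--▸ p2
  p2 = 0\{b} ⊢ (no moves)
Reachable graph of Q (3 states):
  q0 = c.((a.0)\{a,b} + (a.0)\{b}) ⊢ --c--▸ q1
  q1 = (a.0)\{a,b} + (a.0)\{b} ⊢ --a--▸ q2
  q2 = 0\{b} ⊢ (no moves)
Bisimilarity quotient blocks:
  B0 = {p0}
  B1 = {p1, q1}
  B2 = {p2, q2}
  B3 = {q0}
p0 ∈ B0, q0 ∈ B3 → different blocks

not bisimilar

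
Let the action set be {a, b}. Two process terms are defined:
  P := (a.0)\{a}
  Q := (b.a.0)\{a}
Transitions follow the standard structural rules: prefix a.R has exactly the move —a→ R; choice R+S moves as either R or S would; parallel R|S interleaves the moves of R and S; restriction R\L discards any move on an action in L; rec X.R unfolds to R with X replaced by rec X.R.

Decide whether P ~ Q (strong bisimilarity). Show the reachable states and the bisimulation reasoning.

NO

P's transition system — 1 states:
  p0 = (a.0)\{a} → ∅
Q's transition system — 2 states:
  q0 = (b.a.0)\{a} → ··b··> q1
  q1 = (a.0)\{a} → ∅
Partition-refinement fixed point:
  B0 = {p0, q1}
  B1 = {q0}
p0 ∈ B0, q0 ∈ B1 → different blocks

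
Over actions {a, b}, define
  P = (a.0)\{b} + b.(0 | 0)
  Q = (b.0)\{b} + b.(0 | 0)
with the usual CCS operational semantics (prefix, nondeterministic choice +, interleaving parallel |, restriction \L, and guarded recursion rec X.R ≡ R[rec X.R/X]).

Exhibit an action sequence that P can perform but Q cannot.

a

LTS(P): 3 reachable states
  m0 = (a.0)\{b} + b.(0 | 0) has moves ··a··> m1, ··b··> m2
  m1 = 0\{b} has moves (no moves)
  m2 = 0 | 0 has moves (no moves)
LTS(Q): 2 reachable states
  n0 = (b.0)\{b} + b.(0 | 0) has moves ··b··> n1
  n1 = 0 | 0 has moves (no moves)
Run σ = ⟨a⟩ on P: start {m0}
  [1] a ⇒ {m1}
  ✓ P
Run σ = ⟨a⟩ on Q: start {n0}
  [1] a ⇒ no successor for Q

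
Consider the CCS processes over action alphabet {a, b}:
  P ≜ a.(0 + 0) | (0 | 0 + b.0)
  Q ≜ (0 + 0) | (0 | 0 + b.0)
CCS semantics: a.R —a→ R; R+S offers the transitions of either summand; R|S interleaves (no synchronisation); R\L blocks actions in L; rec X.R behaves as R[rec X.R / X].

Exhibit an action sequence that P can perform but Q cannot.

LTS(P): 4 reachable states
  m0 = a.(0 + 0) | (0 | 0 + b.0) | =a=> m1, =b=> m2
  m1 = (0 + 0) | (0 | 0 + b.0) | =b=> m3
  m2 = a.(0 + 0) | 0 | =a=> m3
  m3 = (0 + 0) | 0 | stopped
LTS(Q): 2 reachable states
  n0 = (0 + 0) | (0 | 0 + b.0) | =b=> n1
  n1 = (0 + 0) | 0 | stopped
Executing a from P (initial set {m0}):
  [1] a ⇒ {m1}
  ✓ P
Executing a from Q (initial set {n0}):
  [1] a ⇒ no successor for Q

a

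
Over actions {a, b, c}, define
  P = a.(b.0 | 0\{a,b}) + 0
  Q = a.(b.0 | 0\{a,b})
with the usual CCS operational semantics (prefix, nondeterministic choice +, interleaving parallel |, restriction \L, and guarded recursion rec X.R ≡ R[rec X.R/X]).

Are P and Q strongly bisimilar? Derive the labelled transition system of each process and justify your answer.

P's transition system — 3 states:
  m0 = a.(b.0 | 0\{a,b}) + 0 :: —a→ m1
  m1 = b.0 | 0\{a,b} :: —b→ m2
  m2 = 0 | 0\{a,b} :: deadlocked
Q's transition system — 3 states:
  n0 = a.(b.0 | 0\{a,b}) :: —a→ n1
  n1 = b.0 | 0\{a,b} :: —b→ n2
  n2 = 0 | 0\{a,b} :: deadlocked
Partition-refinement fixed point:
  B0 = {m0, n0}
  B1 = {m1, n1}
  B2 = {m2, n2}
m0 ∈ B0, n0 ∈ B0 → same block

bisimilar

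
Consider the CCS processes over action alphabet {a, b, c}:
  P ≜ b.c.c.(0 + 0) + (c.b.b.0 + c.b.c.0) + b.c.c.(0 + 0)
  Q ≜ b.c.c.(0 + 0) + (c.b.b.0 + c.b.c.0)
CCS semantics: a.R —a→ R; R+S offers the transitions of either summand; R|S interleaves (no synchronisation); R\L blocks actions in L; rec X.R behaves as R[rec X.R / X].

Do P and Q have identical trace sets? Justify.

P's transition system — 9 states:
  s0 = b.c.c.(0 + 0) + (c.b.b.0 + c.b.c.0) + b.c.c.(0 + 0) | —b→ s1, —c→ s2, —c→ s3
  s1 = c.c.(0 + 0) | —c→ s4
  s2 = b.b.0 | —b→ s5
  s3 = b.c.0 | —b→ s6
  s4 = c.(0 + 0) | —c→ s7
  s5 = b.0 | —b→ s8
  s6 = c.0 | —c→ s8
  s7 = 0 + 0 | (no moves)
  s8 = 0 | (no moves)
Q's transition system — 9 states:
  t0 = b.c.c.(0 + 0) + (c.b.b.0 + c.b.c.0) | —b→ t1, —c→ t2, —c→ t3
  t1 = c.c.(0 + 0) | —c→ t4
  t2 = b.b.0 | —b→ t5
  t3 = b.c.0 | —b→ t6
  t4 = c.(0 + 0) | —c→ t7
  t5 = b.0 | —b→ t8
  t6 = c.0 | —c→ t8
  t7 = 0 + 0 | (no moves)
  t8 = 0 | (no moves)
Bisimilarity quotient blocks:
  B0 = {s0, t0}
  B1 = {s2, t2}
  B2 = {s5, t5}
  B3 = {s7, s8, t7, t8}
  B4 = {s1, t1}
  B5 = {s4, s6, t4, t6}
  B6 = {s3, t3}
s0 ∈ B0, t0 ∈ B0 → same block
Bisimilar ⇒ trace-equivalent.

traces(P) = traces(Q)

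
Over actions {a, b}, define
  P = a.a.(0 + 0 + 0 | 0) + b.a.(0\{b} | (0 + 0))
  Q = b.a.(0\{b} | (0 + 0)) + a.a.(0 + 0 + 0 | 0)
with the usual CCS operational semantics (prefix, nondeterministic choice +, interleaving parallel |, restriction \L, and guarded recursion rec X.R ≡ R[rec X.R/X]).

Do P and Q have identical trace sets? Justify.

trace-equivalent

P's transition system — 5 states:
  p0 = a.a.(0 + 0 + 0 | 0) + b.a.(0\{b} | (0 + 0)) ⊢ ··a··> p1, ··b··> p2
  p1 = a.(0 + 0 + 0 | 0) ⊢ ··a··> p3
  p2 = a.(0\{b} | (0 + 0)) ⊢ ··a··> p4
  p3 = 0 + 0 + 0 | 0 ⊢ deadlocked
  p4 = 0\{b} | (0 + 0) ⊢ deadlocked
Q's transition system — 5 states:
  q0 = b.a.(0\{b} | (0 + 0)) + a.a.(0 + 0 + 0 | 0) ⊢ ··a··> q1, ··b··> q2
  q1 = a.(0 + 0 + 0 | 0) ⊢ ··a··> q3
  q2 = a.(0\{b} | (0 + 0)) ⊢ ··a··> q4
  q3 = 0 + 0 + 0 | 0 ⊢ deadlocked
  q4 = 0\{b} | (0 + 0) ⊢ deadlocked
Bisimilarity quotient blocks:
  B0 = {p0, q0}
  B1 = {p1, p2, q1, q2}
  B2 = {p3, p4, q3, q4}
p0 ∈ B0, q0 ∈ B0 → same block
Bisimilar ⇒ trace-equivalent.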